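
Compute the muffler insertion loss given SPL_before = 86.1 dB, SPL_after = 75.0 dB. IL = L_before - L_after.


Insertion loss = SPL without muffler - SPL with muffler
IL = 86.1 - 75.0 = 11.1 dB


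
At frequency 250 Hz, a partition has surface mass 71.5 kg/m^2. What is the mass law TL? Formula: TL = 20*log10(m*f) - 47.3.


m * f = 71.5 * 250 = 17875
20*log10(17875) = 85.0449 dB
TL = 85.0449 - 47.3 = 37.745 dB


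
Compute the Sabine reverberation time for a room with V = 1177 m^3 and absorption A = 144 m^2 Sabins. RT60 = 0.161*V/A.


RT60 = 0.161 * 1177 / 144 = 1.316 s


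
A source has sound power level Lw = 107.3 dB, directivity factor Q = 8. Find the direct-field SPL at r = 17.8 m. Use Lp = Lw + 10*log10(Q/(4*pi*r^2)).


4*pi*r^2 = 4*pi*17.8^2 = 3981.53 m^2
Q / (4*pi*r^2) = 8 / 3981.53 = 0.00200928
Lp = 107.3 + 10*log10(0.00200928) = 80.33 dB


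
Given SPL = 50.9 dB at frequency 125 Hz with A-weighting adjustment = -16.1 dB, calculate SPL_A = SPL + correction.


A-weighting table: 125 Hz -> -16.1 dB correction
SPL_A = SPL + correction = 50.9 + (-16.1) = 34.8 dBA


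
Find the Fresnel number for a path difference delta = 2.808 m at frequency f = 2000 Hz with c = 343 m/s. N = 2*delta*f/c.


N = 2*delta*f/c = 2*delta/lambda, where lambda = c/f
lambda = 343 / 2000 = 0.1715 m
N = 2 * 2.808 / 0.1715 = 32.746


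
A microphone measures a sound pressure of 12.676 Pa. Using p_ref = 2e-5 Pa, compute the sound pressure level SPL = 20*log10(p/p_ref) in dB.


p / p_ref = 12.676 / 2e-5 = 633800
SPL = 20 * log10(633800) = 116.04 dB


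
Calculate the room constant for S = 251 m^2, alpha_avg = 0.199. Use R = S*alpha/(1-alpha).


R = 251 * 0.199 / (1 - 0.199) = 62.358 m^2


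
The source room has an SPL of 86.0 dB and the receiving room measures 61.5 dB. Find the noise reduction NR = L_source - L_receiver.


NR = L_source - L_receiver (difference between source and receiving room levels)
NR = 86.0 - 61.5 = 24.5 dB


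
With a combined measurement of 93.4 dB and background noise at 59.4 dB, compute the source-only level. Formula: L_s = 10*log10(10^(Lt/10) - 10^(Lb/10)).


10^(93.4/10) = 2.18776e+09
10^(59.4/10) = 870964
Difference = 2.18776e+09 - 870964 = 2.18689e+09
L_source = 10*log10(2.18689e+09) = 93.398 dB


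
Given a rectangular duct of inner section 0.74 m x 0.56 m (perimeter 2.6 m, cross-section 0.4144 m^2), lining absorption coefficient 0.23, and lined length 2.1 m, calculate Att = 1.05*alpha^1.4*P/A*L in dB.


alpha^1.4 = 0.23^1.4 = 0.127767
Attenuation rate = 1.05 * alpha^1.4 * P / A
= 1.05 * 0.127767 * 2.6 / 0.4144 = 0.841708 dB/m
Total Att = 0.841708 * 2.1 = 1.7676 dB


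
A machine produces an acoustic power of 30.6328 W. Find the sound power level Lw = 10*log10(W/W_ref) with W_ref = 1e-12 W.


W / W_ref = 30.6328 / 1e-12 = 3.06328e+13
Lw = 10 * log10(3.06328e+13) = 134.86 dB


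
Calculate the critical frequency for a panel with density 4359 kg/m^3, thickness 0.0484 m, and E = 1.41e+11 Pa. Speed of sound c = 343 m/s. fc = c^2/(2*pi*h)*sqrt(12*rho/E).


12*rho/E = 12*4359/1.41e+11 = 3.70979e-07
sqrt(12*rho/E) = sqrt(3.70979e-07) = 0.00060908
c^2/(2*pi*h) = 343^2/(2*pi*0.0484) = 386868
fc = 386868 * 0.00060908 = 235.63 Hz


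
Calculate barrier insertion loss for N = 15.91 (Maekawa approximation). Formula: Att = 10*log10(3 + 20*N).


3 + 20*N = 3 + 20*15.91 = 321.2
Att = 10*log10(321.2) = 25.068 dB


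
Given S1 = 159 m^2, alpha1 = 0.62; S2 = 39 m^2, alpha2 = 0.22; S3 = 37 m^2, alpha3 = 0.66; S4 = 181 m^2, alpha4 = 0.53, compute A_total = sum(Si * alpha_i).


159 * 0.62 = 98.58
39 * 0.22 = 8.58
37 * 0.66 = 24.42
181 * 0.53 = 95.93
A_total = 98.58 + 8.58 + 24.42 + 95.93 = 227.51 m^2


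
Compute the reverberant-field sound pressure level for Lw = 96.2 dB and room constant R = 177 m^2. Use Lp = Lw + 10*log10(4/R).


4/R = 4/177 = 0.0225989
Lp = 96.2 + 10*log10(0.0225989) = 79.741 dB


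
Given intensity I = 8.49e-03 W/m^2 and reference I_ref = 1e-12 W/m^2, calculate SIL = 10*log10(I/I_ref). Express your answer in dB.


I / I_ref = 8.49e-03 / 1e-12 = 8.49e+09
SIL = 10 * log10(8.49e+09) = 99.289 dB


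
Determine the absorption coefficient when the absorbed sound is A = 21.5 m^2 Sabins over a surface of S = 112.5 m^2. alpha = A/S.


Absorption coefficient = absorbed power / incident power
alpha = A / S = 21.5 / 112.5 = 0.19111


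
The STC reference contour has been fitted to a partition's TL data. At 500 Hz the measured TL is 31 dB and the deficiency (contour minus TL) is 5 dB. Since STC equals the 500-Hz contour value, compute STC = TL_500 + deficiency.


By ASTM E413, STC = value of the fitted reference contour at 500 Hz.
Contour value at 500 Hz = TL_500 + deficiency = 31 + 5 = 36
STC = 36


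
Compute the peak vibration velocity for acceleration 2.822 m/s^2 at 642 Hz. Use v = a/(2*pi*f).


omega = 2*pi*f = 2*pi*642 = 4033.8 rad/s
v = a / omega = 2.822 / 4033.8 = 0.00069959 m/s


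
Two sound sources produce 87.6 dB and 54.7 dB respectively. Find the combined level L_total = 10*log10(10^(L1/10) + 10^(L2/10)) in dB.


10^(87.6/10) = 5.7544e+08
10^(54.7/10) = 295121
Sum = 5.7544e+08 + 295121 = 5.75735e+08
L_total = 10*log10(5.75735e+08) = 87.602 dB


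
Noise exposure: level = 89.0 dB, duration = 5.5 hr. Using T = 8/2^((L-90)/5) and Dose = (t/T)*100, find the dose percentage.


T_allowed = 8 / 2^((89.0 - 90)/5) = 9.18959 hr
Dose = 5.5 / 9.18959 * 100 = 59.85 %


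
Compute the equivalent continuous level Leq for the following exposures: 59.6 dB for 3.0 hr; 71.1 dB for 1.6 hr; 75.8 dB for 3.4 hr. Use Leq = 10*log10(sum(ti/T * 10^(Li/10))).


T_total = 3.0 + 1.6 + 3.4 = 8.0 hr
(3.0/8.0) * 10^(59.6/10) = 342004
(1.6/8.0) * 10^(71.1/10) = 2.5765e+06
(3.4/8.0) * 10^(75.8/10) = 1.6158e+07
Sum = 342004 + 2.5765e+06 + 1.6158e+07 = 1.90765e+07
Leq = 10*log10(1.90765e+07) = 72.805 dB


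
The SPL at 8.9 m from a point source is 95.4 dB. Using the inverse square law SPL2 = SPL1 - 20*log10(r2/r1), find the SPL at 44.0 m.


r2/r1 = 44.0/8.9 = 4.94382
Correction = 20*log10(4.94382) = 13.8813 dB
SPL2 = 95.4 - 13.8813 = 81.519 dB


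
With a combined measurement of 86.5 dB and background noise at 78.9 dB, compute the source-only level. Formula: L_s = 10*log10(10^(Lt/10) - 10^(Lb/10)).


10^(86.5/10) = 4.46684e+08
10^(78.9/10) = 7.76247e+07
Difference = 4.46684e+08 - 7.76247e+07 = 3.69059e+08
L_source = 10*log10(3.69059e+08) = 85.671 dB


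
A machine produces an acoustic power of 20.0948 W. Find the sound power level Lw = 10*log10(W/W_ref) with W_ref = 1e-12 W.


W / W_ref = 20.0948 / 1e-12 = 2.00948e+13
Lw = 10 * log10(2.00948e+13) = 133.03 dB


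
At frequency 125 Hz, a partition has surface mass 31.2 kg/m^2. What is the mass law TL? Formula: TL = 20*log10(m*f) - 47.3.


m * f = 31.2 * 125 = 3900
20*log10(3900) = 71.8213 dB
TL = 71.8213 - 47.3 = 24.521 dB


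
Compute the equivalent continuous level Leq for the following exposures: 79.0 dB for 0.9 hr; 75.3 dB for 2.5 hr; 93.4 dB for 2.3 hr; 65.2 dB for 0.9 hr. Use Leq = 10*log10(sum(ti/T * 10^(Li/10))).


T_total = 0.9 + 2.5 + 2.3 + 0.9 = 6.6 hr
(0.9/6.6) * 10^(79.0/10) = 1.08317e+07
(2.5/6.6) * 10^(75.3/10) = 1.2835e+07
(2.3/6.6) * 10^(93.4/10) = 7.62402e+08
(0.9/6.6) * 10^(65.2/10) = 451542
Sum = 1.08317e+07 + 1.2835e+07 + 7.62402e+08 + 451542 = 7.8652e+08
Leq = 10*log10(7.8652e+08) = 88.957 dB


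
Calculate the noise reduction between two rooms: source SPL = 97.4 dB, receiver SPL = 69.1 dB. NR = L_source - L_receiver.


NR = L_source - L_receiver (difference between source and receiving room levels)
NR = 97.4 - 69.1 = 28.3 dB


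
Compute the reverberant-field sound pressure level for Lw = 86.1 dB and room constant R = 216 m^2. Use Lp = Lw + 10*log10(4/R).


4/R = 4/216 = 0.0185185
Lp = 86.1 + 10*log10(0.0185185) = 68.776 dB


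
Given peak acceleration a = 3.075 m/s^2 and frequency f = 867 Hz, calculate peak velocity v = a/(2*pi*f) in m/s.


omega = 2*pi*f = 2*pi*867 = 5447.52 rad/s
v = a / omega = 3.075 / 5447.52 = 0.00056448 m/s


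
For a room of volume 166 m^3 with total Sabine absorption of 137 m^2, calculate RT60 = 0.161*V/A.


RT60 = 0.161 * 166 / 137 = 0.19508 s


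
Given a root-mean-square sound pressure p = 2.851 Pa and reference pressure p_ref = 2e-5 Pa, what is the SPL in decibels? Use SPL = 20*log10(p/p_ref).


p / p_ref = 2.851 / 2e-5 = 142550
SPL = 20 * log10(142550) = 103.08 dB


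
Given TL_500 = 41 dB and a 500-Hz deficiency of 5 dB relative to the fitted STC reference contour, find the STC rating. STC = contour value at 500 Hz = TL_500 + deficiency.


By ASTM E413, STC = value of the fitted reference contour at 500 Hz.
Contour value at 500 Hz = TL_500 + deficiency = 41 + 5 = 46
STC = 46


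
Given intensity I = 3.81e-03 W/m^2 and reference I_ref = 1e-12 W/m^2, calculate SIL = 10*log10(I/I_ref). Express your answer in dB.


I / I_ref = 3.81e-03 / 1e-12 = 3.81e+09
SIL = 10 * log10(3.81e+09) = 95.809 dB


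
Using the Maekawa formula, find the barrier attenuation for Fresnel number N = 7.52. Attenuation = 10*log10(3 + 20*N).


3 + 20*N = 3 + 20*7.52 = 153.4
Att = 10*log10(153.4) = 21.858 dB


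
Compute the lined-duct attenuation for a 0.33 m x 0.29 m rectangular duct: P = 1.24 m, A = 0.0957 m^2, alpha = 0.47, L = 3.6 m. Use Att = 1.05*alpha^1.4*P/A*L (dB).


alpha^1.4 = 0.47^1.4 = 0.347486
Attenuation rate = 1.05 * alpha^1.4 * P / A
= 1.05 * 0.347486 * 1.24 / 0.0957 = 4.72755 dB/m
Total Att = 4.72755 * 3.6 = 17.019 dB


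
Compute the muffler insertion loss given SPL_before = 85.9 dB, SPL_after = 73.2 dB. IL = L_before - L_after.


Insertion loss = SPL without muffler - SPL with muffler
IL = 85.9 - 73.2 = 12.7 dB


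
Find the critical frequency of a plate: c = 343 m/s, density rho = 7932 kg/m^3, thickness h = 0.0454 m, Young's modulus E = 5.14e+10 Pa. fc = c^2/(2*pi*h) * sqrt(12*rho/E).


12*rho/E = 12*7932/5.14e+10 = 1.85183e-06
sqrt(12*rho/E) = sqrt(1.85183e-06) = 0.00136082
c^2/(2*pi*h) = 343^2/(2*pi*0.0454) = 412432
fc = 412432 * 0.00136082 = 561.25 Hz


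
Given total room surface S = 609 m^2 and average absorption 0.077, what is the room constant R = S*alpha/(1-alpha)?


R = 609 * 0.077 / (1 - 0.077) = 50.805 m^2


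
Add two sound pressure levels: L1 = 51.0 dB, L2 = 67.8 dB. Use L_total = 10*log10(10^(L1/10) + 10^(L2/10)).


10^(51.0/10) = 125893
10^(67.8/10) = 6.0256e+06
Sum = 125893 + 6.0256e+06 = 6.15149e+06
L_total = 10*log10(6.15149e+06) = 67.89 dB


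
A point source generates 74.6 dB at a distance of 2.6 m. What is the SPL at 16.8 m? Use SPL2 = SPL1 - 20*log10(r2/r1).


r2/r1 = 16.8/2.6 = 6.46154
Correction = 20*log10(6.46154) = 16.2067 dB
SPL2 = 74.6 - 16.2067 = 58.393 dB


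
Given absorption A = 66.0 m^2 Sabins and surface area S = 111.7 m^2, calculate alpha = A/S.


Absorption coefficient = absorbed power / incident power
alpha = A / S = 66.0 / 111.7 = 0.59087


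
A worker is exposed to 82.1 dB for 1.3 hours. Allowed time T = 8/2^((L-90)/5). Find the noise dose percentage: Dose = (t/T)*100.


T_allowed = 8 / 2^((82.1 - 90)/5) = 23.9176 hr
Dose = 1.3 / 23.9176 * 100 = 5.4353 %


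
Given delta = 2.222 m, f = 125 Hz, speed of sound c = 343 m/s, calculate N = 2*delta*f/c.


N = 2*delta*f/c = 2*delta/lambda, where lambda = c/f
lambda = 343 / 125 = 2.744 m
N = 2 * 2.222 / 2.744 = 1.6195


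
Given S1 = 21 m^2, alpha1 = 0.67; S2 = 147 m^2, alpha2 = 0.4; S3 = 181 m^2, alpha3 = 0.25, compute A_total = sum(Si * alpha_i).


21 * 0.67 = 14.07
147 * 0.4 = 58.8
181 * 0.25 = 45.25
A_total = 14.07 + 58.8 + 45.25 = 118.12 m^2


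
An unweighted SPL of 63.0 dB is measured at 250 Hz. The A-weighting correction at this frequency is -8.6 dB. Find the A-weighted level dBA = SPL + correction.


A-weighting table: 250 Hz -> -8.6 dB correction
SPL_A = SPL + correction = 63.0 + (-8.6) = 54.4 dBA


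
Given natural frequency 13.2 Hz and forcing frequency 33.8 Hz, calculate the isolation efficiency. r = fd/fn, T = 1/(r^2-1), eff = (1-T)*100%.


r = 33.8 / 13.2 = 2.56061
r^2 - 1 = 2.56061^2 - 1 = 5.55672
T = 1/5.55672 = 0.179962
Efficiency = (1 - 0.179962)*100 = 82.004 %


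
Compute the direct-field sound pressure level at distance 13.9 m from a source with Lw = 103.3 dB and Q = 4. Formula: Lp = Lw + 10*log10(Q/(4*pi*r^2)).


4*pi*r^2 = 4*pi*13.9^2 = 2427.95 m^2
Q / (4*pi*r^2) = 4 / 2427.95 = 0.00164748
Lp = 103.3 + 10*log10(0.00164748) = 75.468 dB


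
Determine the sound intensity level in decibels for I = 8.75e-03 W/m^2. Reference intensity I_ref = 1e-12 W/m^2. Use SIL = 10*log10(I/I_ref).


I / I_ref = 8.75e-03 / 1e-12 = 8.75e+09
SIL = 10 * log10(8.75e+09) = 99.42 dB


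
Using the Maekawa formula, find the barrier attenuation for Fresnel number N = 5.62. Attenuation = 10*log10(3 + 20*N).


3 + 20*N = 3 + 20*5.62 = 115.4
Att = 10*log10(115.4) = 20.622 dB


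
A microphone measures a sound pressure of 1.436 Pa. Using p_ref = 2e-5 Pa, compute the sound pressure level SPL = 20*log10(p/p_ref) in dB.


p / p_ref = 1.436 / 2e-5 = 71800
SPL = 20 * log10(71800) = 97.122 dB


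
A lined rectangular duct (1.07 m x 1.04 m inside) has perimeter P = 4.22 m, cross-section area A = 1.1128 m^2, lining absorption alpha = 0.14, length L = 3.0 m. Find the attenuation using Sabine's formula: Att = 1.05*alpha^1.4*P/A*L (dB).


alpha^1.4 = 0.14^1.4 = 0.0637645
Attenuation rate = 1.05 * alpha^1.4 * P / A
= 1.05 * 0.0637645 * 4.22 / 1.1128 = 0.253901 dB/m
Total Att = 0.253901 * 3.0 = 0.7617 dB


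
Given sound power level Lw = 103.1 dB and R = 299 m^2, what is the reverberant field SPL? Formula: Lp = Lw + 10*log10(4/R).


4/R = 4/299 = 0.0133779
Lp = 103.1 + 10*log10(0.0133779) = 84.364 dB


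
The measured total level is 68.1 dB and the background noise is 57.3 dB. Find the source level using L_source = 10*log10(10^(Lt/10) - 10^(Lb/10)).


10^(68.1/10) = 6.45654e+06
10^(57.3/10) = 537032
Difference = 6.45654e+06 - 537032 = 5.91951e+06
L_source = 10*log10(5.91951e+06) = 67.723 dB


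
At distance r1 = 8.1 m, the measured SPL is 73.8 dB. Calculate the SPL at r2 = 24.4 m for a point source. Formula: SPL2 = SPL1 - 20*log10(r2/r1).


r2/r1 = 24.4/8.1 = 3.01235
Correction = 20*log10(3.01235) = 9.57811 dB
SPL2 = 73.8 - 9.57811 = 64.222 dB


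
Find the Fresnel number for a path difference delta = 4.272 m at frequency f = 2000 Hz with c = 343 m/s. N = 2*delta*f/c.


N = 2*delta*f/c = 2*delta/lambda, where lambda = c/f
lambda = 343 / 2000 = 0.1715 m
N = 2 * 4.272 / 0.1715 = 49.819


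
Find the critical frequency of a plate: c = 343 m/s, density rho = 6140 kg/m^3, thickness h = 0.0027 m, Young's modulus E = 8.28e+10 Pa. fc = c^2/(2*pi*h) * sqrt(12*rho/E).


12*rho/E = 12*6140/8.28e+10 = 8.89855e-07
sqrt(12*rho/E) = sqrt(8.89855e-07) = 0.000943321
c^2/(2*pi*h) = 343^2/(2*pi*0.0027) = 6.93497e+06
fc = 6.93497e+06 * 0.000943321 = 6541.9 Hz


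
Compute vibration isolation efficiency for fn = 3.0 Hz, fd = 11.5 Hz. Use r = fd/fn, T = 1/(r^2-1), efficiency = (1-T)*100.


r = 11.5 / 3.0 = 3.83333
r^2 - 1 = 3.83333^2 - 1 = 13.6944
T = 1/13.6944 = 0.0730225
Efficiency = (1 - 0.0730225)*100 = 92.698 %


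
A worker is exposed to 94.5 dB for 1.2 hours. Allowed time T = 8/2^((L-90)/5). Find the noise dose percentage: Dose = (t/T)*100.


T_allowed = 8 / 2^((94.5 - 90)/5) = 4.28709 hr
Dose = 1.2 / 4.28709 * 100 = 27.991 %


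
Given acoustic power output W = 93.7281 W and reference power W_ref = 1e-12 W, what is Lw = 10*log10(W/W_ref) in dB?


W / W_ref = 93.7281 / 1e-12 = 9.37281e+13
Lw = 10 * log10(9.37281e+13) = 139.72 dB


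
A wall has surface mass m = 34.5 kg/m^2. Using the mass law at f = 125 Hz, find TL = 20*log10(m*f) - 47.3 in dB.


m * f = 34.5 * 125 = 4312.5
20*log10(4312.5) = 72.6946 dB
TL = 72.6946 - 47.3 = 25.395 dB


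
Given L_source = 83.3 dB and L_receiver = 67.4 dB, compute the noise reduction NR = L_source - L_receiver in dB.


NR = L_source - L_receiver (difference between source and receiving room levels)
NR = 83.3 - 67.4 = 15.9 dB


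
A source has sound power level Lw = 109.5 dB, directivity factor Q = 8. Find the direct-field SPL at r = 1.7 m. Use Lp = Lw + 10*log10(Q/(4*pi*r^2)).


4*pi*r^2 = 4*pi*1.7^2 = 36.3168 m^2
Q / (4*pi*r^2) = 8 / 36.3168 = 0.220284
Lp = 109.5 + 10*log10(0.220284) = 102.93 dB


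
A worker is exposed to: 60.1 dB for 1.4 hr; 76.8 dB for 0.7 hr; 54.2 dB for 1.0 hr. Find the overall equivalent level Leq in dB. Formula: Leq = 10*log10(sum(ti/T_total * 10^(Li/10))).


T_total = 1.4 + 0.7 + 1.0 = 3.1 hr
(1.4/3.1) * 10^(60.1/10) = 462132
(0.7/3.1) * 10^(76.8/10) = 1.08078e+07
(1.0/3.1) * 10^(54.2/10) = 84847.4
Sum = 462132 + 1.08078e+07 + 84847.4 = 1.13548e+07
Leq = 10*log10(1.13548e+07) = 70.552 dB


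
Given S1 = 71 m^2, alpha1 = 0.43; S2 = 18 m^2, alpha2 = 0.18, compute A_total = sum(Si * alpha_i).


71 * 0.43 = 30.53
18 * 0.18 = 3.24
A_total = 30.53 + 3.24 = 33.77 m^2


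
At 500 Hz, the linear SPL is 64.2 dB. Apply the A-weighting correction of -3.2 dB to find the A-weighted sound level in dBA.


A-weighting table: 500 Hz -> -3.2 dB correction
SPL_A = SPL + correction = 64.2 + (-3.2) = 61 dBA


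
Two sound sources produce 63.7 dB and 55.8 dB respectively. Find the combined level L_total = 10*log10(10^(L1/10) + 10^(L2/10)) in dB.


10^(63.7/10) = 2.34423e+06
10^(55.8/10) = 380189
Sum = 2.34423e+06 + 380189 = 2.72442e+06
L_total = 10*log10(2.72442e+06) = 64.353 dB


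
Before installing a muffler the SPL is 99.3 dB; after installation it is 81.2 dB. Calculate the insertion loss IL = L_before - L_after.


Insertion loss = SPL without muffler - SPL with muffler
IL = 99.3 - 81.2 = 18.1 dB


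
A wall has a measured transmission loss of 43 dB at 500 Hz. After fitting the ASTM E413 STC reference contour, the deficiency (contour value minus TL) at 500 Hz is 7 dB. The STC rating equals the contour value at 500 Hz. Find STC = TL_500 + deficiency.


By ASTM E413, STC = value of the fitted reference contour at 500 Hz.
Contour value at 500 Hz = TL_500 + deficiency = 43 + 7 = 50
STC = 50


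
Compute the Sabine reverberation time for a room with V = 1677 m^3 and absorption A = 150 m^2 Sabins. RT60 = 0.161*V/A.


RT60 = 0.161 * 1677 / 150 = 1.8 s


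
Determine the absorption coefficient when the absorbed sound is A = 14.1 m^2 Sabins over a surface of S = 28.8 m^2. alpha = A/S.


Absorption coefficient = absorbed power / incident power
alpha = A / S = 14.1 / 28.8 = 0.48958


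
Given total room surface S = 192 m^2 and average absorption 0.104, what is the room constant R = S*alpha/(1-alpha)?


R = 192 * 0.104 / (1 - 0.104) = 22.286 m^2


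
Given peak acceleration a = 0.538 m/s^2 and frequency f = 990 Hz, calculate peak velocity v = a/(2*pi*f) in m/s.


omega = 2*pi*f = 2*pi*990 = 6220.35 rad/s
v = a / omega = 0.538 / 6220.35 = 8.649e-05 m/s


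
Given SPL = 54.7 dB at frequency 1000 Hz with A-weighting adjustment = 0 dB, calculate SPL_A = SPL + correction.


A-weighting table: 1000 Hz -> 0 dB correction
SPL_A = SPL + correction = 54.7 + (0) = 54.7 dBA


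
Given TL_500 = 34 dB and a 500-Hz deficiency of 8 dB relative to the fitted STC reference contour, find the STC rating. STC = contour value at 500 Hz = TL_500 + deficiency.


By ASTM E413, STC = value of the fitted reference contour at 500 Hz.
Contour value at 500 Hz = TL_500 + deficiency = 34 + 8 = 42
STC = 42


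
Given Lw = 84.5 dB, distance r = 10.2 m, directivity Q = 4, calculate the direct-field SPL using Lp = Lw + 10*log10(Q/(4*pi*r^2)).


4*pi*r^2 = 4*pi*10.2^2 = 1307.41 m^2
Q / (4*pi*r^2) = 4 / 1307.41 = 0.00305948
Lp = 84.5 + 10*log10(0.00305948) = 59.356 dB


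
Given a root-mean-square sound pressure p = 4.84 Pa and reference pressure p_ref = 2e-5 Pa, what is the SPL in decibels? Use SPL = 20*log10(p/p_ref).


p / p_ref = 4.84 / 2e-5 = 242000
SPL = 20 * log10(242000) = 107.68 dB


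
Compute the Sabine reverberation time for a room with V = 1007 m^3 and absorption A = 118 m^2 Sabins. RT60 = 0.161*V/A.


RT60 = 0.161 * 1007 / 118 = 1.374 s


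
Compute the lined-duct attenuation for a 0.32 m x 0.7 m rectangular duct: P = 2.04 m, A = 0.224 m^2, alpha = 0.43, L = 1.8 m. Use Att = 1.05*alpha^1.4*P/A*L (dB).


alpha^1.4 = 0.43^1.4 = 0.3068
Attenuation rate = 1.05 * alpha^1.4 * P / A
= 1.05 * 0.3068 * 2.04 / 0.224 = 2.93378 dB/m
Total Att = 2.93378 * 1.8 = 5.2808 dB


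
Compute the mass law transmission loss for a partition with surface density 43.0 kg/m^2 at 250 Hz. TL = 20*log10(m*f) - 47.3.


m * f = 43.0 * 250 = 10750
20*log10(10750) = 80.6282 dB
TL = 80.6282 - 47.3 = 33.328 dB


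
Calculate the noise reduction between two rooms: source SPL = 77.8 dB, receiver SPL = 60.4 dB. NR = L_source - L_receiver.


NR = L_source - L_receiver (difference between source and receiving room levels)
NR = 77.8 - 60.4 = 17.4 dB


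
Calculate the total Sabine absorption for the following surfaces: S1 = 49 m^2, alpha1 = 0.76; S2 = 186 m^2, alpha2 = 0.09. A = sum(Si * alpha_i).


49 * 0.76 = 37.24
186 * 0.09 = 16.74
A_total = 37.24 + 16.74 = 53.98 m^2


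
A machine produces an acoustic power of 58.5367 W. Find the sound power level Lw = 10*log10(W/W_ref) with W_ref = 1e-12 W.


W / W_ref = 58.5367 / 1e-12 = 5.85367e+13
Lw = 10 * log10(5.85367e+13) = 137.67 dB


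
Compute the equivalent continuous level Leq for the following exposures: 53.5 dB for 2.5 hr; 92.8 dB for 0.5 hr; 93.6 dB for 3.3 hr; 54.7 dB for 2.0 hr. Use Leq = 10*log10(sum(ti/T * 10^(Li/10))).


T_total = 2.5 + 0.5 + 3.3 + 2.0 = 8.3 hr
(2.5/8.3) * 10^(53.5/10) = 67431.4
(0.5/8.3) * 10^(92.8/10) = 1.14787e+08
(3.3/8.3) * 10^(93.6/10) = 9.10827e+08
(2.0/8.3) * 10^(54.7/10) = 71113.5
Sum = 67431.4 + 1.14787e+08 + 9.10827e+08 + 71113.5 = 1.02575e+09
Leq = 10*log10(1.02575e+09) = 90.11 dB


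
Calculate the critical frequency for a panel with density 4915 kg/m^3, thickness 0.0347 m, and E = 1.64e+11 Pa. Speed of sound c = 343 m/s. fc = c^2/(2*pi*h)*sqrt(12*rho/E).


12*rho/E = 12*4915/1.64e+11 = 3.59634e-07
sqrt(12*rho/E) = sqrt(3.59634e-07) = 0.000599695
c^2/(2*pi*h) = 343^2/(2*pi*0.0347) = 539609
fc = 539609 * 0.000599695 = 323.6 Hz


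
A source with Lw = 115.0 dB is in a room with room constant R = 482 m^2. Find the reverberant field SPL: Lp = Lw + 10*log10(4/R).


4/R = 4/482 = 0.00829876
Lp = 115.0 + 10*log10(0.00829876) = 94.19 dB


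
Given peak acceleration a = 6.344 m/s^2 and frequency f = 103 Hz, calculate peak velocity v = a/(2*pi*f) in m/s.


omega = 2*pi*f = 2*pi*103 = 647.168 rad/s
v = a / omega = 6.344 / 647.168 = 0.0098027 m/s


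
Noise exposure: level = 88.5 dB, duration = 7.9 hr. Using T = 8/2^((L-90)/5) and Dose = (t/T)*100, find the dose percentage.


T_allowed = 8 / 2^((88.5 - 90)/5) = 9.84916 hr
Dose = 7.9 / 9.84916 * 100 = 80.21 %


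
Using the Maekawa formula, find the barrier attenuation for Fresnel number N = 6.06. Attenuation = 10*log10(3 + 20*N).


3 + 20*N = 3 + 20*6.06 = 124.2
Att = 10*log10(124.2) = 20.941 dB


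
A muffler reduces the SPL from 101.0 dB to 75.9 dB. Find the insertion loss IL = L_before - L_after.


Insertion loss = SPL without muffler - SPL with muffler
IL = 101.0 - 75.9 = 25.1 dB


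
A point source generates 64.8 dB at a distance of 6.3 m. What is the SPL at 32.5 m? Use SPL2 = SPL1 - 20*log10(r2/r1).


r2/r1 = 32.5/6.3 = 5.15873
Correction = 20*log10(5.15873) = 14.2509 dB
SPL2 = 64.8 - 14.2509 = 50.549 dB


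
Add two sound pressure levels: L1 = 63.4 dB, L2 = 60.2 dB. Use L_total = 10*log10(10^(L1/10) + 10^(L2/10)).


10^(63.4/10) = 2.18776e+06
10^(60.2/10) = 1.04713e+06
Sum = 2.18776e+06 + 1.04713e+06 = 3.23489e+06
L_total = 10*log10(3.23489e+06) = 65.099 dB


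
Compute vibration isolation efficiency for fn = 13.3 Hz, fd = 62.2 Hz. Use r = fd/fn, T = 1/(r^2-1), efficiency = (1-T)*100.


r = 62.2 / 13.3 = 4.67669
r^2 - 1 = 4.67669^2 - 1 = 20.8714
T = 1/20.8714 = 0.0479125
Efficiency = (1 - 0.0479125)*100 = 95.209 %


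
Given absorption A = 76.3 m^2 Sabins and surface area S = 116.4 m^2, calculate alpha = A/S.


Absorption coefficient = absorbed power / incident power
alpha = A / S = 76.3 / 116.4 = 0.6555


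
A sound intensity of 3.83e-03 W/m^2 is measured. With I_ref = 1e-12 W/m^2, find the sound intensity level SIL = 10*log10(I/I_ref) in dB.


I / I_ref = 3.83e-03 / 1e-12 = 3.83e+09
SIL = 10 * log10(3.83e+09) = 95.832 dB


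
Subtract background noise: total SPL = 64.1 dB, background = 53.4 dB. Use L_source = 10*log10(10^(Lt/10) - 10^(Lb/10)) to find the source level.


10^(64.1/10) = 2.5704e+06
10^(53.4/10) = 218776
Difference = 2.5704e+06 - 218776 = 2.35162e+06
L_source = 10*log10(2.35162e+06) = 63.714 dB


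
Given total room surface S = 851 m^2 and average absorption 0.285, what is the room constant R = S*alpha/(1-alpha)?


R = 851 * 0.285 / (1 - 0.285) = 339.21 m^2


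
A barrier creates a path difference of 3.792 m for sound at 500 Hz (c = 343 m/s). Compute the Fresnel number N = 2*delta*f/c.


N = 2*delta*f/c = 2*delta/lambda, where lambda = c/f
lambda = 343 / 500 = 0.686 m
N = 2 * 3.792 / 0.686 = 11.055


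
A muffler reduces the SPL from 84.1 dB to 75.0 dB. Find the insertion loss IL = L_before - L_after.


Insertion loss = SPL without muffler - SPL with muffler
IL = 84.1 - 75.0 = 9.1 dB


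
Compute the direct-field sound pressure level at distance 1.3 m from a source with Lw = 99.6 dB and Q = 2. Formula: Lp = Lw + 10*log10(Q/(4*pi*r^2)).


4*pi*r^2 = 4*pi*1.3^2 = 21.2372 m^2
Q / (4*pi*r^2) = 2 / 21.2372 = 0.0941744
Lp = 99.6 + 10*log10(0.0941744) = 89.339 dB


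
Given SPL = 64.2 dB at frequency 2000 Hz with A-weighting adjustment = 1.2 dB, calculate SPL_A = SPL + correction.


A-weighting table: 2000 Hz -> 1.2 dB correction
SPL_A = SPL + correction = 64.2 + (1.2) = 65.4 dBA


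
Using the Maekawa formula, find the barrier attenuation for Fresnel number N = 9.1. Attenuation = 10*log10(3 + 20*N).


3 + 20*N = 3 + 20*9.1 = 185
Att = 10*log10(185) = 22.672 dB


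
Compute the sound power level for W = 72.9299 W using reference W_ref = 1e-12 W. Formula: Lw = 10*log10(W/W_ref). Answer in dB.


W / W_ref = 72.9299 / 1e-12 = 7.29299e+13
Lw = 10 * log10(7.29299e+13) = 138.63 dB


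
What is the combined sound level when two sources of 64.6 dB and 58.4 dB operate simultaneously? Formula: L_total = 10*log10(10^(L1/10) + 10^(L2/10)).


10^(64.6/10) = 2.88403e+06
10^(58.4/10) = 691831
Sum = 2.88403e+06 + 691831 = 3.57586e+06
L_total = 10*log10(3.57586e+06) = 65.534 dB


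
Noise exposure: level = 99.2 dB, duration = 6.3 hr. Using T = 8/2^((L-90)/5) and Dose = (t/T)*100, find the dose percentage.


T_allowed = 8 / 2^((99.2 - 90)/5) = 2.23457 hr
Dose = 6.3 / 2.23457 * 100 = 281.93 %


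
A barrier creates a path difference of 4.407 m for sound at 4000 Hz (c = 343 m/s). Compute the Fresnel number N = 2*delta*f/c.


N = 2*delta*f/c = 2*delta/lambda, where lambda = c/f
lambda = 343 / 4000 = 0.08575 m
N = 2 * 4.407 / 0.08575 = 102.79


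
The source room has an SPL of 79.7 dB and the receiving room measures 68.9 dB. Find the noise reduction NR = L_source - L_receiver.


NR = L_source - L_receiver (difference between source and receiving room levels)
NR = 79.7 - 68.9 = 10.8 dB


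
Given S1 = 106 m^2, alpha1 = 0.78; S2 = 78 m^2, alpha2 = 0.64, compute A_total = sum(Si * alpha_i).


106 * 0.78 = 82.68
78 * 0.64 = 49.92
A_total = 82.68 + 49.92 = 132.6 m^2


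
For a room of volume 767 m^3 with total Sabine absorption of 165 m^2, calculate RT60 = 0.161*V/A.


RT60 = 0.161 * 767 / 165 = 0.74841 s


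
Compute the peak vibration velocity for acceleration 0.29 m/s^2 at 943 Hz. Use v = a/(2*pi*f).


omega = 2*pi*f = 2*pi*943 = 5925.04 rad/s
v = a / omega = 0.29 / 5925.04 = 4.8945e-05 m/s


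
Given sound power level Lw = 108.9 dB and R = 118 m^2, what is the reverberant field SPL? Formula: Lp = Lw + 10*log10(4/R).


4/R = 4/118 = 0.0338983
Lp = 108.9 + 10*log10(0.0338983) = 94.202 dB


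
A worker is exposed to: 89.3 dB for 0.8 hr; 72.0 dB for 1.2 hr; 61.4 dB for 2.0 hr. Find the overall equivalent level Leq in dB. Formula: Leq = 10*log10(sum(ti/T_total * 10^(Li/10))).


T_total = 0.8 + 1.2 + 2.0 = 4.0 hr
(0.8/4.0) * 10^(89.3/10) = 1.70228e+08
(1.2/4.0) * 10^(72.0/10) = 4.75468e+06
(2.0/4.0) * 10^(61.4/10) = 690192
Sum = 1.70228e+08 + 4.75468e+06 + 690192 = 1.75673e+08
Leq = 10*log10(1.75673e+08) = 82.447 dB


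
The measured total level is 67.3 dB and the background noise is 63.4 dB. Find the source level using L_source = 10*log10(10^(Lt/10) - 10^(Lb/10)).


10^(67.3/10) = 5.37032e+06
10^(63.4/10) = 2.18776e+06
Difference = 5.37032e+06 - 2.18776e+06 = 3.18256e+06
L_source = 10*log10(3.18256e+06) = 65.028 dB


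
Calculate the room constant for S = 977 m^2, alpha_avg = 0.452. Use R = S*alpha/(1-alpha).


R = 977 * 0.452 / (1 - 0.452) = 805.85 m^2


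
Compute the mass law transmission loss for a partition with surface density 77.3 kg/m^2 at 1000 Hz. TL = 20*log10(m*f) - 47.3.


m * f = 77.3 * 1000 = 77300
20*log10(77300) = 97.7636 dB
TL = 97.7636 - 47.3 = 50.464 dB


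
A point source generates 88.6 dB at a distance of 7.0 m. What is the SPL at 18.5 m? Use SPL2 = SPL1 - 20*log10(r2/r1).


r2/r1 = 18.5/7.0 = 2.64286
Correction = 20*log10(2.64286) = 8.44148 dB
SPL2 = 88.6 - 8.44148 = 80.159 dB


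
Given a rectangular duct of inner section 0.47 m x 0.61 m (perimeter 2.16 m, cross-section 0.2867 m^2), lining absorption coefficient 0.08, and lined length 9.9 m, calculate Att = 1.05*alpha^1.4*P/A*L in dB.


alpha^1.4 = 0.08^1.4 = 0.029129
Attenuation rate = 1.05 * alpha^1.4 * P / A
= 1.05 * 0.029129 * 2.16 / 0.2867 = 0.230431 dB/m
Total Att = 0.230431 * 9.9 = 2.2813 dB


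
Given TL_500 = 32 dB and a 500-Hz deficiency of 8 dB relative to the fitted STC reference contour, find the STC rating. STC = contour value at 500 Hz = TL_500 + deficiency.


By ASTM E413, STC = value of the fitted reference contour at 500 Hz.
Contour value at 500 Hz = TL_500 + deficiency = 32 + 8 = 40
STC = 40


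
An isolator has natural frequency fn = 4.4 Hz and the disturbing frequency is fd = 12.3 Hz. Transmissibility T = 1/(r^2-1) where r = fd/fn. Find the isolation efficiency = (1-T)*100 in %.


r = 12.3 / 4.4 = 2.79545
r^2 - 1 = 2.79545^2 - 1 = 6.81454
T = 1/6.81454 = 0.146745
Efficiency = (1 - 0.146745)*100 = 85.326 %


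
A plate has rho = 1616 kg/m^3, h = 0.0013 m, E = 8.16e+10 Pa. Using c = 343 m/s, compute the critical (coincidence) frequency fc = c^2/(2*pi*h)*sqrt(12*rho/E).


12*rho/E = 12*1616/8.16e+10 = 2.37647e-07
sqrt(12*rho/E) = sqrt(2.37647e-07) = 0.000487491
c^2/(2*pi*h) = 343^2/(2*pi*0.0013) = 1.44034e+07
fc = 1.44034e+07 * 0.000487491 = 7021.5 Hz


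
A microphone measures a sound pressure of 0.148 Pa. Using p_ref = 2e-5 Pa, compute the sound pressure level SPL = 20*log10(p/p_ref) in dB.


p / p_ref = 0.148 / 2e-5 = 7400
SPL = 20 * log10(7400) = 77.385 dB


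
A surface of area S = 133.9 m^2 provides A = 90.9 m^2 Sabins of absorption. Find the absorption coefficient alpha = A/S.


Absorption coefficient = absorbed power / incident power
alpha = A / S = 90.9 / 133.9 = 0.67886


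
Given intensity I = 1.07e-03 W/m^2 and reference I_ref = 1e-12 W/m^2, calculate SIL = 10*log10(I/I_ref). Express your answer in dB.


I / I_ref = 1.07e-03 / 1e-12 = 1.07e+09
SIL = 10 * log10(1.07e+09) = 90.294 dB


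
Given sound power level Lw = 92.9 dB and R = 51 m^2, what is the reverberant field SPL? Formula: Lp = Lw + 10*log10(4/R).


4/R = 4/51 = 0.0784314
Lp = 92.9 + 10*log10(0.0784314) = 81.845 dB


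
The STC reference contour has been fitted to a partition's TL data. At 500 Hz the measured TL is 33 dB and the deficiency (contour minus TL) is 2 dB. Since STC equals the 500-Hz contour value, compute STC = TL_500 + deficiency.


By ASTM E413, STC = value of the fitted reference contour at 500 Hz.
Contour value at 500 Hz = TL_500 + deficiency = 33 + 2 = 35
STC = 35


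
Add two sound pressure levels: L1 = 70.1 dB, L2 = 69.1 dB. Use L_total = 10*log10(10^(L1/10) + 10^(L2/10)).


10^(70.1/10) = 1.02329e+07
10^(69.1/10) = 8.12831e+06
Sum = 1.02329e+07 + 8.12831e+06 = 1.83612e+07
L_total = 10*log10(1.83612e+07) = 72.639 dB


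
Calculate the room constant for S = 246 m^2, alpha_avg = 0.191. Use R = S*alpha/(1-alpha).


R = 246 * 0.191 / (1 - 0.191) = 58.079 m^2


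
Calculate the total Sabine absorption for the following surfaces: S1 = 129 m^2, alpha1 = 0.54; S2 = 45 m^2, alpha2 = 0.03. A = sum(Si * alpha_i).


129 * 0.54 = 69.66
45 * 0.03 = 1.35
A_total = 69.66 + 1.35 = 71.01 m^2


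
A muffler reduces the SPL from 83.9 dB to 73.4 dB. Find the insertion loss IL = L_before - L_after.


Insertion loss = SPL without muffler - SPL with muffler
IL = 83.9 - 73.4 = 10.5 dB


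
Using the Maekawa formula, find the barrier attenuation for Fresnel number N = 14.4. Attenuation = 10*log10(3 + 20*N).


3 + 20*N = 3 + 20*14.4 = 291
Att = 10*log10(291) = 24.639 dB


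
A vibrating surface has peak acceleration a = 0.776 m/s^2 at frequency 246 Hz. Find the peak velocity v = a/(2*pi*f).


omega = 2*pi*f = 2*pi*246 = 1545.66 rad/s
v = a / omega = 0.776 / 1545.66 = 0.00050205 m/s


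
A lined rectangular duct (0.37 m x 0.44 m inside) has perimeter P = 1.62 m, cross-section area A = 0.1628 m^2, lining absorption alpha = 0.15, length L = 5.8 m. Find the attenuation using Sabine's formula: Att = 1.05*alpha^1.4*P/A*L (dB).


alpha^1.4 = 0.15^1.4 = 0.0702308
Attenuation rate = 1.05 * alpha^1.4 * P / A
= 1.05 * 0.0702308 * 1.62 / 0.1628 = 0.7338 dB/m
Total Att = 0.7338 * 5.8 = 4.256 dB


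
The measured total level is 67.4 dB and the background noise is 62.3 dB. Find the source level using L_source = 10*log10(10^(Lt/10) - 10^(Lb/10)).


10^(67.4/10) = 5.49541e+06
10^(62.3/10) = 1.69824e+06
Difference = 5.49541e+06 - 1.69824e+06 = 3.79717e+06
L_source = 10*log10(3.79717e+06) = 65.795 dB


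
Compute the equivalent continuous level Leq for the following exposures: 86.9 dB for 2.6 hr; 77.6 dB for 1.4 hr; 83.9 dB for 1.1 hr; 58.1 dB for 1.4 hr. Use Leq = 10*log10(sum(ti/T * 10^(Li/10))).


T_total = 2.6 + 1.4 + 1.1 + 1.4 = 6.5 hr
(2.6/6.5) * 10^(86.9/10) = 1.95912e+08
(1.4/6.5) * 10^(77.6/10) = 1.23941e+07
(1.1/6.5) * 10^(83.9/10) = 4.15412e+07
(1.4/6.5) * 10^(58.1/10) = 139064
Sum = 1.95912e+08 + 1.23941e+07 + 4.15412e+07 + 139064 = 2.49986e+08
Leq = 10*log10(2.49986e+08) = 83.979 dB


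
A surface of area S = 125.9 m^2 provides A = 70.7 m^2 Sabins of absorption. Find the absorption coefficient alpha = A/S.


Absorption coefficient = absorbed power / incident power
alpha = A / S = 70.7 / 125.9 = 0.56156


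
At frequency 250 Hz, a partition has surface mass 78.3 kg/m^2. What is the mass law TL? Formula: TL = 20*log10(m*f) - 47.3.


m * f = 78.3 * 250 = 19575
20*log10(19575) = 85.834 dB
TL = 85.834 - 47.3 = 38.534 dB


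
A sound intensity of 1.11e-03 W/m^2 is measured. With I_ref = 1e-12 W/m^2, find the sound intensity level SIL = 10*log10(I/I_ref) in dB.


I / I_ref = 1.11e-03 / 1e-12 = 1.11e+09
SIL = 10 * log10(1.11e+09) = 90.453 dB


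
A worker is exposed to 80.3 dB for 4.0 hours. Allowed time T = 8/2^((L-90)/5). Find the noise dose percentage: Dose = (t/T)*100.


T_allowed = 8 / 2^((80.3 - 90)/5) = 30.6965 hr
Dose = 4.0 / 30.6965 * 100 = 13.031 %


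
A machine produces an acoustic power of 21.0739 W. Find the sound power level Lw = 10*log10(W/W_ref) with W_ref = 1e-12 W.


W / W_ref = 21.0739 / 1e-12 = 2.10739e+13
Lw = 10 * log10(2.10739e+13) = 133.24 dB


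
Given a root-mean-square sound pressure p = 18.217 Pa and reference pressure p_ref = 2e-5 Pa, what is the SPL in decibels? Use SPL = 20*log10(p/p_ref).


p / p_ref = 18.217 / 2e-5 = 910850
SPL = 20 * log10(910850) = 119.19 dB


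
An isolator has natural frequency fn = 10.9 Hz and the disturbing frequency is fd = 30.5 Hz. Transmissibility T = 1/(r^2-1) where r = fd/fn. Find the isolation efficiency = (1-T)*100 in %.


r = 30.5 / 10.9 = 2.79817
r^2 - 1 = 2.79817^2 - 1 = 6.82976
T = 1/6.82976 = 0.146418
Efficiency = (1 - 0.146418)*100 = 85.358 %


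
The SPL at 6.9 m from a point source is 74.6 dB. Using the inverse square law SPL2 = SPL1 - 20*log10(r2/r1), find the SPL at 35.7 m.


r2/r1 = 35.7/6.9 = 5.17391
Correction = 20*log10(5.17391) = 14.2764 dB
SPL2 = 74.6 - 14.2764 = 60.324 dB


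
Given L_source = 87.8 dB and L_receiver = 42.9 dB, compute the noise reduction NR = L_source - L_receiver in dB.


NR = L_source - L_receiver (difference between source and receiving room levels)
NR = 87.8 - 42.9 = 44.9 dB


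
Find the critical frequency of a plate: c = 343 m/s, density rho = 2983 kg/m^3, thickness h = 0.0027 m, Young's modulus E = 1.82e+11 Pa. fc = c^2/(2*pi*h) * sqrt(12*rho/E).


12*rho/E = 12*2983/1.82e+11 = 1.96681e-07
sqrt(12*rho/E) = sqrt(1.96681e-07) = 0.000443487
c^2/(2*pi*h) = 343^2/(2*pi*0.0027) = 6.93497e+06
fc = 6.93497e+06 * 0.000443487 = 3075.6 Hz


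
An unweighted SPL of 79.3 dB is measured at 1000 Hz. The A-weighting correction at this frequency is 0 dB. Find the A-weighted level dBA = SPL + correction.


A-weighting table: 1000 Hz -> 0 dB correction
SPL_A = SPL + correction = 79.3 + (0) = 79.3 dBA


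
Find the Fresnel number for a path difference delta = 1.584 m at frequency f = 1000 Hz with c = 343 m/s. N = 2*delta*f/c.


N = 2*delta*f/c = 2*delta/lambda, where lambda = c/f
lambda = 343 / 1000 = 0.343 m
N = 2 * 1.584 / 0.343 = 9.2362


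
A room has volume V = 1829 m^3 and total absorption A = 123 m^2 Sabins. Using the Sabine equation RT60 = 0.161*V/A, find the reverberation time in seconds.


RT60 = 0.161 * 1829 / 123 = 2.3941 s


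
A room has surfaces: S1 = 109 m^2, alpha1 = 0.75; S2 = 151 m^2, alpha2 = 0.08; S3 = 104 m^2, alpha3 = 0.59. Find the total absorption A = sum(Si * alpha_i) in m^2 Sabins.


109 * 0.75 = 81.75
151 * 0.08 = 12.08
104 * 0.59 = 61.36
A_total = 81.75 + 12.08 + 61.36 = 155.19 m^2


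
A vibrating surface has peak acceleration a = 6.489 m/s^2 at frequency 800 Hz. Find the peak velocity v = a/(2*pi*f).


omega = 2*pi*f = 2*pi*800 = 5026.55 rad/s
v = a / omega = 6.489 / 5026.55 = 0.0012909 m/s


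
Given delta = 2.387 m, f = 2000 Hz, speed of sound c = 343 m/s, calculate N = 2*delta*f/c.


N = 2*delta*f/c = 2*delta/lambda, where lambda = c/f
lambda = 343 / 2000 = 0.1715 m
N = 2 * 2.387 / 0.1715 = 27.837


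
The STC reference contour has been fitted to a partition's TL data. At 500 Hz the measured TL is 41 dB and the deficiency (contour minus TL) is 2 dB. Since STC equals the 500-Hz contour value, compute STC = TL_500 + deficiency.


By ASTM E413, STC = value of the fitted reference contour at 500 Hz.
Contour value at 500 Hz = TL_500 + deficiency = 41 + 2 = 43
STC = 43


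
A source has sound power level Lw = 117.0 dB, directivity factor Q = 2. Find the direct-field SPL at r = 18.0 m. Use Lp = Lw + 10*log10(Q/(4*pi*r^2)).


4*pi*r^2 = 4*pi*18.0^2 = 4071.5 m^2
Q / (4*pi*r^2) = 2 / 4071.5 = 0.000491219
Lp = 117.0 + 10*log10(0.000491219) = 83.913 dB


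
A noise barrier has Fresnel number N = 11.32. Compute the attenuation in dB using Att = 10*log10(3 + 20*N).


3 + 20*N = 3 + 20*11.32 = 229.4
Att = 10*log10(229.4) = 23.606 dB


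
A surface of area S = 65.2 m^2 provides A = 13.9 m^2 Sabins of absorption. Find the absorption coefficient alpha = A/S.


Absorption coefficient = absorbed power / incident power
alpha = A / S = 13.9 / 65.2 = 0.21319


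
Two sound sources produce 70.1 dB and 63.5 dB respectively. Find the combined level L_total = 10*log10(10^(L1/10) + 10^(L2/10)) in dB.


10^(70.1/10) = 1.02329e+07
10^(63.5/10) = 2.23872e+06
Sum = 1.02329e+07 + 2.23872e+06 = 1.24716e+07
L_total = 10*log10(1.24716e+07) = 70.959 dB
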